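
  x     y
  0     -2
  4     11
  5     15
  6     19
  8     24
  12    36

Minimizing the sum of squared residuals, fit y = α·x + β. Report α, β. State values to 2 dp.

MᵀM·[α, β]ᵀ = Mᵀy reads: 285·α + 35·β = 857;  35·α + 6·β = 103.
Δ = 285·6 − 35² = 485.
α = (857·6 − 35·103)/485 = 1537/485; β = (285·103 − 35·857)/485 = -128/97.

α = 3.17, β = -1.32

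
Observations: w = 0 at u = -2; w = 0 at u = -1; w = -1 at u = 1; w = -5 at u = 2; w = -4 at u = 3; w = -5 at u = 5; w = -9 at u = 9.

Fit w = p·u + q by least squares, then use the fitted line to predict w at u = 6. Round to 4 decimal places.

Normal-equation sums: Σu·u = 125, Σu = 17, Σ1 = 7.
Right-hand side: Σu·w = -129, Σw = -24.
AᵀA·[p, q]ᵀ = Aᵀw becomes [[125, 17]; [17, 7]]·[p, q]ᵀ = [-129, -24]ᵀ.
Determinant 125·7 − 17² = 586.
p = ((-129)·7 − 17·(-24))/586 = -495/586; q = (125·(-24) − 17·(-129))/586 = -807/586.
At u = 6: ŵ = (-495/586)·(6) + (-807/586)·(1) = -3777/586.

ŵ = -6.4454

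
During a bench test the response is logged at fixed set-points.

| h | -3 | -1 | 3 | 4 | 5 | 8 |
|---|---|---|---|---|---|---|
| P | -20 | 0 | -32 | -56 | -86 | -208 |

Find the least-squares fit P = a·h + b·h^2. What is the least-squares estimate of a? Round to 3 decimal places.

Entries of XᵀX: Σh·h = 124, Σh·h^2 = 700, Σh^2·h^2 = 5140.
And Σh·P = -2354, Σh^2·P = -16826.
So XᵀX·[a, b]ᵀ = XᵀP: [[124, 700]; [700, 5140]]·[a, b]ᵀ = [-2354, -16826]ᵀ.
det = 124·5140 − 700² = 147360.
a = ((-2354)·5140 − 700·(-16826))/147360 = -1339/614; b = (124·(-16826) − 700·(-2354))/147360 = -4569/1535.

a = -2.181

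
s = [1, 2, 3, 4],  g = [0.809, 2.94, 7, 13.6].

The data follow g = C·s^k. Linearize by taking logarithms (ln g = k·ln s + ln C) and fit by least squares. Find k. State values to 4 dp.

k = 2.0249

Linearized form: ln g = k·ln s + ln C. From the 4 transformed points,
Over the data: Σln s = 3.1781, Σ(ln s)² = 3.6092, Σln g = 5.4224, Σln s·ln g = 6.5036.
Normal system: [[3.6092, 3.1781]; [3.1781, 4]]·[k, ln C]ᵀ = [6.5036, 5.4224]ᵀ.
Slope k = (n·Σln s·ln g − Σln s·Σln g)/(n·Σ(ln s)² − (Σln s)²) = (4·6.5036 − 3.1781·5.4224)/4.3368 = 2.02491; ln C = (Σln g − k·Σln s)/n = -0.25321.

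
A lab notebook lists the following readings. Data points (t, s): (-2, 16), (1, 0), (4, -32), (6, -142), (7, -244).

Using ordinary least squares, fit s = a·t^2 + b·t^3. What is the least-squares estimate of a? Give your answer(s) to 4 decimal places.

a = 2.0286

From the data, Σt^2·t^2 = 3970, Σt^2·t^3 = 25576, Σt^3·t^3 = 168466.
And Σt^2·s = -17516, Σt^3·s = -116540.
So XᵀX·[a, b]ᵀ = Xᵀs: [[3970, 25576]; [25576, 168466]]·[a, b]ᵀ = [-17516, -116540]ᵀ.
Δ = 3970·168466 − 25576² = 14678244.
a = ((-17516)·168466 − 25576·(-116540))/14678244 = 2481382/1223187; b = (3970·(-116540) − 25576·(-17516))/14678244 = -1222882/1223187.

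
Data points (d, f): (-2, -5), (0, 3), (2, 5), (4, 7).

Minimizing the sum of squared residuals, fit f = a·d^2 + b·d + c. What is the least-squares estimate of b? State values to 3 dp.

b = 2.650

From the data, Σd^2·d^2 = 288, Σd^2·d = 64, Σd^2 = 24, Σd·d = 24, Σd = 4, Σ1 = 4.
Moment sums: Σd^2·f = 112, Σd·f = 48, Σf = 10.
Normal equations: [[288, 64, 24]; [64, 24, 4]; [24, 4, 4]]·[a, b, c]ᵀ = [112, 48, 10]ᵀ.
Solving the 3×3 system (Gaussian elimination) gives a = -3/8, b = 53/20, c = 21/10.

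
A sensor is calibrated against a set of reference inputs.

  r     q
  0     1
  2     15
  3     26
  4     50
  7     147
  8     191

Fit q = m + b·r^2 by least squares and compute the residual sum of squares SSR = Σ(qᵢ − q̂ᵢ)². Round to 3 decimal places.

SSR = 8.950

From the data, Σ1 = 6, Σr^2 = 142, Σr^2·r^2 = 6850.
And Σq = 430, Σr^2·q = 20521.
XᵀX·[m, b]ᵀ = Xᵀq becomes [[6, 142]; [142, 6850]]·[m, b]ᵀ = [430, 20521]ᵀ.
Eliminating b: 6850·(row 1) − 142·(row 2) gives 20936·m = 6850·430 − 142·20521 = 31518, so m = 15759/10468.
Then b = (20521 − 142·(15759/10468))/6850 = 31033/10468.
Residuals: -5291/10468, 17129/10468, -5722/2617, 11113/10468, 605/2617, -2483/10468; SSR = 93693/10468.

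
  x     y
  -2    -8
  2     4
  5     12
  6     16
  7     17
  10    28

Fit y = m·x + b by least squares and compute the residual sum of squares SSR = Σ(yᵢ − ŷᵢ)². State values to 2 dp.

MᵀM·[m, b]ᵀ = Mᵀy reads: 218·m + 28·b = 579;  28·m + 6·b = 69.
(Σx·x = 218, Σx = 28, Σ1 = 6, Σx·y = 579, Σy = 69.)
det = 218·6 − 28² = 524.
m = (579·6 − 28·69)/524 = 771/262; b = (218·69 − 28·579)/524 = -585/262.
Residuals: 31/262, 91/262, -63/131, 151/262, -179/131, 211/262; SSR = 421/131.

SSR = 3.21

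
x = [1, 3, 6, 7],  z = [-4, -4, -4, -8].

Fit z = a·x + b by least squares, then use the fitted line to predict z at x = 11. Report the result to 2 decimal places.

Sums needed: Σx·x = 95, Σx = 17, Σ1 = 4.
For Mᵀz: Σx·z = -96, Σz = -20.
Δ = 95·4 − 17² = 91.
a = ((-96)·4 − 17·(-20))/91 = -44/91; b = (95·(-20) − 17·(-96))/91 = -268/91.
At x = 11: ẑ = (-44/91)·(11) + (-268/91)·(1) = -752/91.

ẑ = -8.26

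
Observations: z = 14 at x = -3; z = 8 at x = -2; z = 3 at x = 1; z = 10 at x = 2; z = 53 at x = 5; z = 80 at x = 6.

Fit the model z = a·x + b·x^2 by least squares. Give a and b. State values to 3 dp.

a = 0.926, b = 2.022

Normal-equation sums: Σx·x = 79, Σx·x^2 = 315, Σx^2·x^2 = 2035.
Right-hand side: Σx·z = 710, Σx^2·z = 4406.
Normal equations: [[79, 315]; [315, 2035]]·[a, b]ᵀ = [710, 4406]ᵀ.
det = 79·2035 − 315² = 61540.
a = (710·2035 − 315·4406)/61540 = 2848/3077; b = (79·4406 − 315·710)/61540 = 31106/15385.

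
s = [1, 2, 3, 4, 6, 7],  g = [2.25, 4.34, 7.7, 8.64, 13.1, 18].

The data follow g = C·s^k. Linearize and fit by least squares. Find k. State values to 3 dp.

Linearized form: ln g = k·ln s + ln C. From the 6 transformed points,
Σln s = 6.9157, Σ(ln s)² = 10.6062, Σln g = 11.9394, Σln s·ln g = 16.4833.
Equations: 10.6062·k + 6.9157·ln C = 16.4833;  6.9157·k + 6·ln C = 11.9394.
Slope k = (n·Σln s·ln g − Σln s·Σln g)/(n·Σ(ln s)² − (Σln s)²) = (6·16.4833 − 6.9157·11.9394)/15.8099 = 1.03290; ln C = (Σln g − k·Σln s)/n = 0.79936.

k = 1.033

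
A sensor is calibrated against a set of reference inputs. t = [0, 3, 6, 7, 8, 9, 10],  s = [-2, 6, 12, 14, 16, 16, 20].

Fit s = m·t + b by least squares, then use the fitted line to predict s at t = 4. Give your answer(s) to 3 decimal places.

ŝ = 7.240

Sums needed: Σt·t = 339, Σt = 43, Σ1 = 7.
For Aᵀs: Σt·s = 660, Σs = 82.
Δ = 339·7 − 43² = 524.
m = (660·7 − 43·82)/524 = 547/262; b = (339·82 − 43·660)/524 = -291/262.
At t = 4: ŝ = (547/262)·(4) + (-291/262)·(1) = 1897/262.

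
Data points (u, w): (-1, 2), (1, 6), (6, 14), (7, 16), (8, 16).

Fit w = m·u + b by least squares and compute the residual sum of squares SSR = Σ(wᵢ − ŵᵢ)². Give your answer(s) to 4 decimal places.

Setting ∂/∂m … = 0 gives: 151·m + 21·b = 328;  21·m + 5·b = 54.
Determinant 151·5 − 21² = 314.
m = (328·5 − 21·54)/314 = 253/157; b = (151·54 − 21·328)/314 = 633/157.
Residuals: -66/157, 56/157, 47/157, 108/157, -145/157; SSR = 270/157.

SSR = 1.7197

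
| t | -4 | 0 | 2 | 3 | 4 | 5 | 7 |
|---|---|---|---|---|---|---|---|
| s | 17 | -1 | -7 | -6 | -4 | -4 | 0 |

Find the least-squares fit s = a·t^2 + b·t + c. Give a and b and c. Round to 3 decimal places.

a = 0.442, b = -2.811, c = -1.402

From the data, Σt^2·t^2 = 3635, Σt^2·t = 503, Σt^2 = 119, Σt·t = 119, Σt = 17, Σ1 = 7.
Right-hand side: Σt^2·s = 26, Σt·s = -136, Σs = -5.
Normal equations: [[3635, 503, 119]; [503, 119, 17]; [119, 17, 7]]·[a, b, c]ᵀ = [26, -136, -5]ᵀ.
Inverting the 3×3 Gram matrix, [a, b, c]ᵀ = [40987/92726, -260647/92726, -65006/46363]ᵀ.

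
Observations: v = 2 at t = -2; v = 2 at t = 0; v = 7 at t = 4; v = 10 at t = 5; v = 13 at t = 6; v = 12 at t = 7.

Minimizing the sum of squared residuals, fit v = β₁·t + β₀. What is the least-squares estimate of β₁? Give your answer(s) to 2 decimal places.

Setting ∂/∂β₁ … = 0 gives: 130·β₁ + 20·β₀ = 236;  20·β₁ + 6·β₀ = 46.
det = 130·6 − 20² = 380.
β₁ = (236·6 − 20·46)/380 = 124/95; β₀ = (130·46 − 20·236)/380 = 63/19.

β₁ = 1.31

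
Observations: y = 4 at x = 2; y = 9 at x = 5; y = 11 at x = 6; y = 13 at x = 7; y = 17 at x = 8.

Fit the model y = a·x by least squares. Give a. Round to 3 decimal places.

From the data, Σx·x = 178.
For Mᵀy: Σx·y = 346.
Hence a = 346 / 178 ≈ 1.94382.

a = 1.944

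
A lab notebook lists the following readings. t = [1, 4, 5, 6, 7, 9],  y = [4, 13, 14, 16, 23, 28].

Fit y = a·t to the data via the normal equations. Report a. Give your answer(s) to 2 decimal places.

a = 3.05

The normal system XᵀX·[a]ᵀ = Xᵀy is [[208]]·[a]ᵀ = [635]ᵀ.
Hence a = 635 / 208 ≈ 3.05288.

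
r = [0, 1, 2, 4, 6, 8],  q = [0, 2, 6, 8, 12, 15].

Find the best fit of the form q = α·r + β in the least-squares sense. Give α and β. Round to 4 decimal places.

The normal system MᵀM·[α, β]ᵀ = Mᵀq is [[121, 21]; [21, 6]]·[α, β]ᵀ = [238, 43]ᵀ.
Eliminating β: 6·(row 1) − 21·(row 2) gives 285·α = 6·238 − 21·43 = 525, so α = 35/19.
Then β = (43 − 21·(35/19))/6 = 41/57.

α = 1.8421, β = 0.7193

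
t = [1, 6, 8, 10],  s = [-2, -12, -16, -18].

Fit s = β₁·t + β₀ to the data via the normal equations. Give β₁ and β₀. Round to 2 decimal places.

Sums needed: Σt·t = 201, Σt = 25, Σ1 = 4.
Right-hand side: Σt·s = -382, Σs = -48.
MᵀM·[β₁, β₀]ᵀ = Mᵀs becomes [[201, 25]; [25, 4]]·[β₁, β₀]ᵀ = [-382, -48]ᵀ.
Eliminating β₀: 4·(row 1) − 25·(row 2) gives 179·β₁ = 4·(-382) − 25·(-48) = -328, so β₁ = -328/179.
Then β₀ = ((-48) − 25·(-328/179))/4 = -98/179.

β₁ = -1.83, β₀ = -0.55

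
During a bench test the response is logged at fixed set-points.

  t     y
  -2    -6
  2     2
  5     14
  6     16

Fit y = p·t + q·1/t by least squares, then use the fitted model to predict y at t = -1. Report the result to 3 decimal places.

AᵀA·[p, q]ᵀ = Aᵀy reads: 69·p + 4·q = 182;  4·p + (511/900)·q = 142/15.
(Σt·t = 69, Σt·1/t = 4, Σ1/t·1/t = 511/900, Σt·y = 182, Σ1/t·y = 142/15.)
det = 69·(511/900) − 4² = 6953/300.
p = (182·(511/900) − 4·(142/15))/(6953/300) = 3466/1227; q = (69·(142/15) − 4·182)/(6953/300) = -1320/409.
At t = -1: ŷ = (3466/1227)·(-1) + (-1320/409)·(-1) = 494/1227.

ŷ = 0.403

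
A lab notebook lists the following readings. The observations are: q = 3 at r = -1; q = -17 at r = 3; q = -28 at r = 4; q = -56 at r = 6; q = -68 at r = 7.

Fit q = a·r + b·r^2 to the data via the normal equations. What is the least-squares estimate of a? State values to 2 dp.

a = -3.27

Entries of MᵀM: Σr·r = 111, Σr·r^2 = 649, Σr^2·r^2 = 4035.
And Σr·q = -978, Σr^2·q = -5946.
So MᵀM·[a, b]ᵀ = Mᵀq: [[111, 649]; [649, 4035]]·[a, b]ᵀ = [-978, -5946]ᵀ.
Δ = 111·4035 − 649² = 26684.
a = ((-978)·4035 − 649·(-5946))/26684 = -3117/953; b = (111·(-5946) − 649·(-978))/26684 = -903/953.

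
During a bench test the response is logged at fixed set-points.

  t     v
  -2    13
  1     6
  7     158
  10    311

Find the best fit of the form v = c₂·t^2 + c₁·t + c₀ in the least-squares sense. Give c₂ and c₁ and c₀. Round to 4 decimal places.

c₂ = 2.9630, c₁ = 1.2296, c₀ = 3.0074

Sums needed: Σt^2·t^2 = 12418, Σt^2·t = 1336, Σt^2 = 154, Σt·t = 154, Σt = 16, Σ1 = 4.
For Mᵀv: Σt^2·v = 38900, Σt·v = 4196, Σv = 488.
Solving the 3×3 system (Gaussian elimination) gives c₂ = 80/27, c₁ = 166/135, c₀ = 406/135.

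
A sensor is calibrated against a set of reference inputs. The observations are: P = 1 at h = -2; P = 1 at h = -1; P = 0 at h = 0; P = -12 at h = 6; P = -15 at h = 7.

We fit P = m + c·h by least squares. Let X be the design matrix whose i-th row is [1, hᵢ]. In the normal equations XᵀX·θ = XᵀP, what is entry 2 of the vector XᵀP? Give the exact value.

Entry 2 ↔ basis h, so (XᵀP)_{2} = Σᵢ (h)·Pᵢ = (-2)·(1) + (-1)·(1) + (0)·(0) + (6)·(-12) + (7)·(-15) = -180.

-180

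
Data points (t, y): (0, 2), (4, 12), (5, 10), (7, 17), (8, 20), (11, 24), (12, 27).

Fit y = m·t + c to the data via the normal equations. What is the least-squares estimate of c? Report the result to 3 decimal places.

c = 2.173

From the data, Σt·t = 419, Σt = 47, Σ1 = 7.
Moment sums: Σt·y = 965, Σy = 112.
Normal equations: [[419, 47]; [47, 7]]·[m, c]ᵀ = [965, 112]ᵀ.
Eliminating c: 7·(row 1) − 47·(row 2) gives 724·m = 7·965 − 47·112 = 1491, so m = 1491/724.
Then c = (112 − 47·(1491/724))/7 = 1573/724.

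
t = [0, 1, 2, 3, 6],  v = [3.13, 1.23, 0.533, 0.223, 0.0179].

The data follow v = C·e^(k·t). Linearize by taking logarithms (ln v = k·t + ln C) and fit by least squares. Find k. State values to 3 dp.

k = -0.857

Let Y = ln v. Fitting Y = k·t + ln C by least squares:
AᵀA = [[50.0000, 12.0000]; [12.0000, 5]], rhs = [-29.6909, -4.8047]ᵀ  (here Σt = 12.0000, Σ(t)² = 50.0000, Σln v = -4.8047, Σt·ln v = -29.6909).
Solving (det = 106.0000): k = -0.85658, ln C = 1.09486.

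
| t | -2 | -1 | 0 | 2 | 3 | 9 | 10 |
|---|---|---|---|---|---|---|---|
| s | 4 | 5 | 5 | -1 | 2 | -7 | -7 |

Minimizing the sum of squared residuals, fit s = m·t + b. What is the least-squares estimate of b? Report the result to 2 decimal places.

Compute the Gram sums: Σt·t = 199, Σt = 21, Σ1 = 7.
Moment sums: Σt·s = -142, Σs = 1.
So MᵀM·[m, b]ᵀ = Mᵀs: [[199, 21]; [21, 7]]·[m, b]ᵀ = [-142, 1]ᵀ.
det = 199·7 − 21² = 952.
m = ((-142)·7 − 21·1)/952 = -145/136; b = (199·1 − 21·(-142))/952 = 3181/952.

b = 3.34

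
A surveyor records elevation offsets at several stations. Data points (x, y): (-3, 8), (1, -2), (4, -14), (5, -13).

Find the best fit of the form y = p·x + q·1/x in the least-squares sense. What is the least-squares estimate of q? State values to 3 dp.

Entries of MᵀM: Σx·x = 51, Σx·1/x = 4, Σ1/x·1/x = 4369/3600.
And Σx·y = -147, Σ1/x·y = -323/30.
Determinant 51·(4369/3600) − 4² = 55073/1200.
p = ((-147)·(4369/3600) − 4·(-323/30))/(55073/1200) = -162401/55073; q = (51·(-323/30) − 4·(-147))/(55073/1200) = 46680/55073.

q = 0.848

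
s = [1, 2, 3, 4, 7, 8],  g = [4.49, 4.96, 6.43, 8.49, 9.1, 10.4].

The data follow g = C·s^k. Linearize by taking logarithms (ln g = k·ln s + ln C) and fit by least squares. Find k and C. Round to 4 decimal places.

Let Y = ln g. Fitting Y = k·ln s + ln C by least squares:
Σln s = 7.2034, Σ(ln s)² = 11.7199, Σln g = 11.6532, Σln s·ln g = 15.2864.
Equations: 11.7199·k + 7.2034·ln C = 15.2864;  7.2034·k + 6·ln C = 11.6532.
Δ = 11.7199·6 − (7.2034)² = 18.4301; k = (15.2864·6 − 7.2034·11.6532)/18.4301 = 0.42189, ln C = (11.7199·11.6532 − 7.2034·15.2864)/18.4301 = 1.43569, so C = exp(1.43569) = 4.20254.

k = 0.4219, C = 4.2025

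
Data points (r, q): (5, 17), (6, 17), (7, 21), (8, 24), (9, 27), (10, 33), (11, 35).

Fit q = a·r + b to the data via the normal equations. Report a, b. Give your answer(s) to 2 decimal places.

a = 3.29, b = -1.43

The normal equations are: 476·a + 56·b = 1484;  56·a + 7·b = 174.
Δ = 476·7 − 56² = 196.
a = (1484·7 − 56·174)/196 = 23/7; b = (476·174 − 56·1484)/196 = -10/7.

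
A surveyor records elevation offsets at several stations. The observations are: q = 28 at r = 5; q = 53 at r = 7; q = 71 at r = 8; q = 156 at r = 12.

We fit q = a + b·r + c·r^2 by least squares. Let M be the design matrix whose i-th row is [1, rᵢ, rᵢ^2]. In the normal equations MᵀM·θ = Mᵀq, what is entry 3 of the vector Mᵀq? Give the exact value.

Entry 3 ↔ basis r^2, so (Mᵀq)_{3} = Σᵢ (r^2)·qᵢ = (25)·(28) + (49)·(53) + (64)·(71) + (144)·(156) = 30305.

30305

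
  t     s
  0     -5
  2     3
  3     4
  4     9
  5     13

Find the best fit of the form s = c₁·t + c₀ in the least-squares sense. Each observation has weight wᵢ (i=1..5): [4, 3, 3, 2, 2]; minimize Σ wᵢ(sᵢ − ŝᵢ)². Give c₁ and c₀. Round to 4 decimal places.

The normal equations are: 121·c₁ + 33·c₀ = 256;  33·c₁ + 14·c₀ = 45.
(Σwᵢ·t·t = 121, Σwᵢ·t = 33, Σwᵢ·1 = 14, Σwᵢ·t·s = 256, Σwᵢ·s = 45.)
Determinant 121·14 − 33² = 605.
c₁ = (256·14 − 33·45)/605 = 2099/605; c₀ = (121·45 − 33·256)/605 = -273/55.

c₁ = 3.4694, c₀ = -4.9636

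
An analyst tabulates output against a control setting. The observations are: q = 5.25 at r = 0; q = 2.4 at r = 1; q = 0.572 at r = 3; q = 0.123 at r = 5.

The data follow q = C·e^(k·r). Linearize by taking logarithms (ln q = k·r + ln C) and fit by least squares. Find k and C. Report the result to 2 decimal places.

Taking logs, ln q = k·r + ln C, so regress ln q on r.
Over the data: Σr = 9.0000, Σ(r)² = 35.0000, Σln q = -0.1205, Σr·ln q = -11.2782.
Normal system: [[35.0000, 9.0000]; [9.0000, 4]]·[k, ln C]ᵀ = [-11.2782, -0.1205]ᵀ.
Slope k = (n·Σr·ln q − Σr·Σln q)/(n·Σ(r)² − (Σr)²) = (4·-11.2782 − 9.0000·-0.1205)/59.0000 = -0.74625; ln C = (Σln q − k·Σr)/n = 1.64893, so C = exp(1.64893) = 5.20142.

k = -0.75, C = 5.20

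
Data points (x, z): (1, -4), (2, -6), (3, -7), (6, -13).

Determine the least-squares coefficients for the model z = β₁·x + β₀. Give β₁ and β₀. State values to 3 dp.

β₁ = -1.786, β₀ = -2.143

From the data, Σx·x = 50, Σx = 12, Σ1 = 4.
Moment sums: Σx·z = -115, Σz = -30.
So MᵀM·[β₁, β₀]ᵀ = Mᵀz: [[50, 12]; [12, 4]]·[β₁, β₀]ᵀ = [-115, -30]ᵀ.
Δ = 50·4 − 12² = 56.
β₁ = ((-115)·4 − 12·(-30))/56 = -25/14; β₀ = (50·(-30) − 12·(-115))/56 = -15/7.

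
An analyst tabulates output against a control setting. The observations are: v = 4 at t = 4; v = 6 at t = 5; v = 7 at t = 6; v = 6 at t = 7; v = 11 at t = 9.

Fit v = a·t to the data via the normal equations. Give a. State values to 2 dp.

The normal system AᵀA·[a]ᵀ = Aᵀv is [[207]]·[a]ᵀ = [229]ᵀ.
a = 229/207 = 1.10628.

a = 1.11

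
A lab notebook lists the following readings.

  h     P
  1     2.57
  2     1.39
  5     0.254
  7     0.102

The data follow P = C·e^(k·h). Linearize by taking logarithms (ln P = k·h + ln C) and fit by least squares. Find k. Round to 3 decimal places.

k = -0.541

Linearized form: ln P = k·h + ln C. From the 4 transformed points,
Σh = 15.0000, Σ(h)² = 79.0000, Σln P = -2.3800, Σh·ln P = -21.2291.
Equations: 79.0000·k + 15.0000·ln C = -21.2291;  15.0000·k + 4·ln C = -2.3800.
Solving (det = 91.0000): k = -0.54084, ln C = 1.43315.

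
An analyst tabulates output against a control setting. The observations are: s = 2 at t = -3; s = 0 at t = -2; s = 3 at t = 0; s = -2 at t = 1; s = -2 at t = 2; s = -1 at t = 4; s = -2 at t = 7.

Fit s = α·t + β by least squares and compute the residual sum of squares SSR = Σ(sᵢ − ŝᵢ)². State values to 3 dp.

Setting ∂/∂α … = 0 gives: 83·α + 9·β = -30;  9·α + 7·β = -2.
Δ = 83·7 − 9² = 500.
α = ((-30)·7 − 9·(-2))/500 = -48/125; β = (83·(-2) − 9·(-30))/500 = 26/125.
Residuals: 16/25, -122/125, 349/125, -228/125, -36/25, 41/125, 12/25; SSR = 1862/125.

SSR = 14.896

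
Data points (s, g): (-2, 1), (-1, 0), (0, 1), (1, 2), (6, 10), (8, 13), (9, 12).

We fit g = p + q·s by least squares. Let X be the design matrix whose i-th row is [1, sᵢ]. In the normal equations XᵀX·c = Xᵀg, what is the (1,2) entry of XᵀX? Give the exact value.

21

Row 1 ↔ basis 1, column 2 ↔ basis s, so (XᵀX)_{1,2} = Σᵢ s = (1)·(-2) + (1)·(-1) + (1)·(0) + (1)·(1) + (1)·(6) + (1)·(8) + (1)·(9) = 21.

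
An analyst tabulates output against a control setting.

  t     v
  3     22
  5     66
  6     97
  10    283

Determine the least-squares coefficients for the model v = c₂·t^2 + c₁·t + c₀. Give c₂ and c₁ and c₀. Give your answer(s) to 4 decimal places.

AᵀA·[c₂, c₁, c₀]ᵀ = Aᵀv reads: 12002·c₂ + 1368·c₁ + 170·c₀ = 33640;  1368·c₂ + 170·c₁ + 24·c₀ = 3808;  170·c₂ + 24·c₁ + 4·c₀ = 468.
(Σt^2·t^2 = 12002, Σt^2·t = 1368, Σt^2 = 170, Σt·t = 170, Σt = 24, Σ1 = 4, Σt^2·v = 33640, Σt·v = 3808, Σv = 468.)
Inverting the 3×3 Gram matrix, [c₂, c₁, c₀]ᵀ = [4750/1549, -4000/1549, 3358/1549]ᵀ.

c₂ = 3.0665, c₁ = -2.5823, c₀ = 2.1679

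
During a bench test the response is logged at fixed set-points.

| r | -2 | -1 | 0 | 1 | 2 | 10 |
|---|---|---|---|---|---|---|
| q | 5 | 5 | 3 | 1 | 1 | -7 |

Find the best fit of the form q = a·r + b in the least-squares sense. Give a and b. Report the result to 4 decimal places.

a = -1.0214, b = 3.0357

Forming XᵀX = [[110, 10]; [10, 6]] and Xᵀq = [-82, 8]ᵀ gives XᵀX·[a, b]ᵀ = Xᵀq.
Eliminating b: 6·(row 1) − 10·(row 2) gives 560·a = 6·(-82) − 10·8 = -572, so a = -143/140.
Then b = (8 − 10·(-143/140))/6 = 85/28.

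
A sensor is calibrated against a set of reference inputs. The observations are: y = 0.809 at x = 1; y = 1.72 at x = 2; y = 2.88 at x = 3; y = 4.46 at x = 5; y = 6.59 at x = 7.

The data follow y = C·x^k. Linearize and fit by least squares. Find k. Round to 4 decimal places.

Let Y = ln y. Fitting Y = k·ln x + ln C by least squares:
Σln x = 5.3471, Σ(ln x)² = 8.0643, Σln y = 4.7689, Σln x·ln y = 7.6135.
Equations: 8.0643·k + 5.3471·ln C = 7.6135;  5.3471·k + 5·ln C = 4.7689.
Solving (det = 11.7297): k = 1.07145, ln C = -0.19206.

k = 1.0714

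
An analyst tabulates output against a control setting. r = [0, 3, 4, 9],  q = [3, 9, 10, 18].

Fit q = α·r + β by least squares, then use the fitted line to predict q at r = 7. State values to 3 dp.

The normal equations are: 106·α + 16·β = 229;  16·α + 4·β = 40.
(Σr·r = 106, Σr = 16, Σ1 = 4, Σr·q = 229, Σq = 40.)
Eliminating β: 4·(row 1) − 16·(row 2) gives 168·α = 4·229 − 16·40 = 276, so α = 23/14.
Then β = (40 − 16·(23/14))/4 = 24/7.
At r = 7: q̂ = (23/14)·(7) + (24/7)·(1) = 209/14.

q̂ = 14.929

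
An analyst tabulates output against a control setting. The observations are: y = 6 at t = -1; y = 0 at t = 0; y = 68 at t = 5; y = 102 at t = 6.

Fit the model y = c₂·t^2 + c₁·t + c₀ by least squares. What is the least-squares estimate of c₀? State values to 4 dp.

c₀ = -0.1892

Sums needed: Σt^2·t^2 = 1922, Σt^2·t = 340, Σt^2 = 62, Σt·t = 62, Σt = 10, Σ1 = 4.
For Xᵀy: Σt^2·y = 5378, Σt·y = 946, Σy = 176.
Inverting the 3×3 Gram matrix, [c₂, c₁, c₀]ᵀ = [10/3, -332/111, -7/37]ᵀ.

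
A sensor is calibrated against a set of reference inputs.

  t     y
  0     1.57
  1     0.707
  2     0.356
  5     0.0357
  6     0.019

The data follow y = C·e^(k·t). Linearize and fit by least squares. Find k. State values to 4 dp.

k = -0.7398

Taking logs, ln y = k·t + ln C, so regress ln y on t.
Over the data: Σt = 14.0000, Σ(t)² = 66.0000, Σln y = -8.2244, Σt·ln y = -42.8553.
Normal system: [[66.0000, 14.0000]; [14.0000, 5]]·[k, ln C]ᵀ = [-42.8553, -8.2244]ᵀ.
Slope k = (n·Σt·ln y − Σt·Σln y)/(n·Σ(t)² − (Σt)²) = (5·-42.8553 − 14.0000·-8.2244)/134.0000 = -0.73981; ln C = (Σln y − k·Σt)/n = 0.42660.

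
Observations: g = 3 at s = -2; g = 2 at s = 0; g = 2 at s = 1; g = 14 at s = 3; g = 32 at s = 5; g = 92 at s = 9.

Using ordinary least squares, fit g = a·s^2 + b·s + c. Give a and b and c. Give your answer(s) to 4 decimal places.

Entries of XᵀX: Σs^2·s^2 = 7284, Σs^2·s = 874, Σs^2 = 120, Σs·s = 120, Σs = 16, Σ1 = 6.
Right-hand side: Σs^2·g = 8392, Σs·g = 1026, Σg = 145.
Normal equations: [[7284, 874, 120]; [874, 120, 16]; [120, 16, 6]]·[a, b, c]ᵀ = [8392, 1026, 145]ᵀ.
Inverting the 3×3 Gram matrix, [a, b, c]ᵀ = [17631/17695, 19984/17695, 43437/35390]ᵀ.

a = 0.9964, b = 1.1294, c = 1.2274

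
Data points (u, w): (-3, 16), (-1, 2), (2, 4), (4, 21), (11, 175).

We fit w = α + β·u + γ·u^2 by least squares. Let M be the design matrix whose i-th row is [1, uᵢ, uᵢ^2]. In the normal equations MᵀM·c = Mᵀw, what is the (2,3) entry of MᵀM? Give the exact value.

1375

Row 2 ↔ basis u, column 3 ↔ basis u^2, so (MᵀM)_{2,3} = Σᵢ (u)·(u^2) = (-3)·(9) + (-1)·(1) + (2)·(4) + (4)·(16) + (11)·(121) = 1375.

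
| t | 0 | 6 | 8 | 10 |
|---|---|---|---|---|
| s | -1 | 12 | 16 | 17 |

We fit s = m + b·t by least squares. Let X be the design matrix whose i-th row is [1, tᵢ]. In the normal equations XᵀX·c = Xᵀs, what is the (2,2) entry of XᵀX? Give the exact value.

200

Row 2 ↔ basis t, column 2 ↔ basis t, so (XᵀX)_{2,2} = Σᵢ (t)·(t) = (0)·(0) + (6)·(6) + (8)·(8) + (10)·(10) = 200.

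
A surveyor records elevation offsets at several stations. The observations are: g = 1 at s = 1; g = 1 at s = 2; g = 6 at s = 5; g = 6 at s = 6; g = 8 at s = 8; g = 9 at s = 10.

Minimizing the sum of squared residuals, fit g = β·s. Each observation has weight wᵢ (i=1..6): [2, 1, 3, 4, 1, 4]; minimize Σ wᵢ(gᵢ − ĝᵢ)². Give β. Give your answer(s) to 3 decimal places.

The normal system AᵀWA·[β]ᵀ = AᵀWg is [[689]]·[β]ᵀ = [662]ᵀ.
β = 662/689 = 0.960813.

β = 0.961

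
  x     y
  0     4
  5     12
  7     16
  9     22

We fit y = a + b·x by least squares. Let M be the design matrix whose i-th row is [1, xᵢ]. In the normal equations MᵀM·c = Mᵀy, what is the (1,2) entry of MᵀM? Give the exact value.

21

Row 1 ↔ basis 1, column 2 ↔ basis x, so (MᵀM)_{1,2} = Σᵢ x = (1)·(0) + (1)·(5) + (1)·(7) + (1)·(9) = 21.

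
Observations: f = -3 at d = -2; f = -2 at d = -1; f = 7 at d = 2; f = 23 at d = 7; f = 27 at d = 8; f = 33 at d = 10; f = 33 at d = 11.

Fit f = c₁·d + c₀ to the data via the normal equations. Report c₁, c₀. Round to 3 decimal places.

c₁ = 2.988, c₀ = 1.917

Sums needed: Σd·d = 343, Σd = 35, Σ1 = 7.
Moment sums: Σd·f = 1092, Σf = 118.
Normal equations: [[343, 35]; [35, 7]]·[c₁, c₀]ᵀ = [1092, 118]ᵀ.
det = 343·7 − 35² = 1176.
c₁ = (1092·7 − 35·118)/1176 = 251/84; c₀ = (343·118 − 35·1092)/1176 = 23/12.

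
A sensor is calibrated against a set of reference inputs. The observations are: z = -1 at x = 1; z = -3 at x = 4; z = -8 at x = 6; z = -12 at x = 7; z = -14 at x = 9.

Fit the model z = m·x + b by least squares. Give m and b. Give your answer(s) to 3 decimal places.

From the data, Σx·x = 183, Σx = 27, Σ1 = 5.
And Σx·z = -271, Σz = -38.
Normal equations: [[183, 27]; [27, 5]]·[m, b]ᵀ = [-271, -38]ᵀ.
det = 183·5 − 27² = 186.
m = ((-271)·5 − 27·(-38))/186 = -329/186; b = (183·(-38) − 27·(-271))/186 = 121/62.

m = -1.769, b = 1.952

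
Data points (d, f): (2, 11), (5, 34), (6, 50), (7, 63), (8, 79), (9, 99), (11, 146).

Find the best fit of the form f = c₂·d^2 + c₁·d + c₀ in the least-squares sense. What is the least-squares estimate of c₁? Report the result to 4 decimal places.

c₁ = -0.0024

Setting ∂/∂c₂ … = 0 gives: 29636·c₂ + 3264·c₁ + 380·c₀ = 36522;  3264·c₂ + 380·c₁ + 48·c₀ = 4062;  380·c₂ + 48·c₁ + 7·c₀ = 482.
(Σd^2·d^2 = 29636, Σd^2·d = 3264, Σd^2 = 380, Σd·d = 380, Σd = 48, Σ1 = 7, Σd^2·f = 36522, Σd·f = 4062, Σf = 482.)
Row-reducing yields c₂ = 1465/1274, c₁ = -3/1274, c₀ = 316/49.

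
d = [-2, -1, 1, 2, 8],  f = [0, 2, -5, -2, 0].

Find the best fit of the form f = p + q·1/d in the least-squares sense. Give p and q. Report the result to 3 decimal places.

p = -0.922, q = -3.134

Entries of XᵀX: Σ1 = 5, Σ1/d = 1/8, Σ1/d·1/d = 161/64.
Moment sums: Σf = -5, Σ1/d·f = -8.
Determinant 5·(161/64) − (1/8)² = 201/16.
p = ((-5)·(161/64) − (1/8)·(-8))/(201/16) = -247/268; q = (5·(-8) − (1/8)·(-5))/(201/16) = -210/67.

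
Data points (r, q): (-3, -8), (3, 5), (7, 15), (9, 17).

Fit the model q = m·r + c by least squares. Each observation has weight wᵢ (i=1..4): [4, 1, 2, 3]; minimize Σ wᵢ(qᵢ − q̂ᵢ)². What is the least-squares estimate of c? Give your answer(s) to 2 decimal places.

c = -1.45

The normal system AᵀWA·[m, c]ᵀ = AᵀWq is [[386, 32]; [32, 10]]·[m, c]ᵀ = [780, 54]ᵀ.
Δ = 386·10 − 32² = 2836.
m = (780·10 − 32·54)/2836 = 1518/709; c = (386·54 − 32·780)/2836 = -1029/709.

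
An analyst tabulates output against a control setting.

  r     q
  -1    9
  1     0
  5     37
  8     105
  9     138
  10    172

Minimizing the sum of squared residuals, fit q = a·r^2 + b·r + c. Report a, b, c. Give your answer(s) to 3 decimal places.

a = 2.057, b = -3.585, c = 2.714

With design matrix X, XᵀX = [[21284, 2366, 272]; [2366, 272, 32]; [272, 32, 6]] and Xᵀq = [36032, 3978, 461]ᵀ.
Row-reducing yields a = 107111/52077, b = -186710/52077, c = 94225/34718.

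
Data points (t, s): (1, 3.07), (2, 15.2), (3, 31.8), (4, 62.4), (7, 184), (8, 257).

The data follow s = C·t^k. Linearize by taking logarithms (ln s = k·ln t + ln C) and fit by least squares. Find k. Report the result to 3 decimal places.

k = 2.100

Let Y = ln s. Fitting Y = k·ln t + ln C by least squares:
Σln t = 7.2034, Σ(ln t)² = 11.7199, Σln s = 22.2000, Σln t·ln s = 33.1040.
Equations: 11.7199·k + 7.2034·ln C = 33.1040;  7.2034·k + 6·ln C = 22.2000.
Solving (det = 18.4301): k = 2.10027, ln C = 1.17849.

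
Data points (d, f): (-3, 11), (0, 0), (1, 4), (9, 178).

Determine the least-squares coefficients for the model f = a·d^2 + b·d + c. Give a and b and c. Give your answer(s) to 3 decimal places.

From the data, Σd^2·d^2 = 6643, Σd^2·d = 703, Σd^2 = 91, Σd·d = 91, Σd = 7, Σ1 = 4.
Moment sums: Σd^2·f = 14521, Σd·f = 1573, Σf = 193.
So XᵀX·[a, b, c]ᵀ = Xᵀf: [[6643, 703, 91]; [703, 91, 7]; [91, 7, 4]]·[a, b, c]ᵀ = [14521, 1573, 193]ᵀ.
Inverting the 3×3 Gram matrix, [a, b, c]ᵀ = [1401/716, 7787/3580, -64/895]ᵀ.

a = 1.957, b = 2.175, c = -0.072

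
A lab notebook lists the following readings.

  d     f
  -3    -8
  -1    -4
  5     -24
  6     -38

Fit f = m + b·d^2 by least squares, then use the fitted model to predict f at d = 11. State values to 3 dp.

Sums needed: Σ1 = 4, Σd^2 = 71, Σd^2·d^2 = 2003.
And Σf = -74, Σd^2·f = -2044.
So XᵀX·[m, b]ᵀ = Xᵀf: [[4, 71]; [71, 2003]]·[m, b]ᵀ = [-74, -2044]ᵀ.
Eliminating b: 2003·(row 1) − 71·(row 2) gives 2971·m = 2003·(-74) − 71·(-2044) = -3098, so m = -3098/2971.
Then b = ((-2044) − 71·(-3098/2971))/2003 = -2922/2971.
At d = 11: f̂ = (-3098/2971)·(1) + (-2922/2971)·(121) = -356660/2971.

f̂ = -120.047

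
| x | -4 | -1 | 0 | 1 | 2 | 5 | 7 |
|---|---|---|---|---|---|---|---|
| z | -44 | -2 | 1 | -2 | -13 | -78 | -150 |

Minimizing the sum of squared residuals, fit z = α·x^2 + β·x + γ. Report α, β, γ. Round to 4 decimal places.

From the data, Σx^2·x^2 = 3300, Σx^2·x = 412, Σx^2 = 96, Σx·x = 96, Σx = 10, Σ1 = 7.
And Σx^2·z = -10060, Σx·z = -1290, Σz = -288.
Row-reducing yields α = -2479/832, β = -607/832, γ = 317/416.

α = -2.9796, β = -0.7296, γ = 0.7620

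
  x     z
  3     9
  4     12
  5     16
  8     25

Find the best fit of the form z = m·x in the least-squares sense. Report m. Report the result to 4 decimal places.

m = 3.1140

MᵀM·[m]ᵀ = Mᵀz reads: 114·m = 355.
m = 355/114 = 3.11404.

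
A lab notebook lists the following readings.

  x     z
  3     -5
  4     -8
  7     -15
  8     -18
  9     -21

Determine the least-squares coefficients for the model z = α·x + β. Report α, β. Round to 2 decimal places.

Entries of MᵀM: Σx·x = 219, Σx = 31, Σ1 = 5.
And Σx·z = -485, Σz = -67.
So MᵀM·[α, β]ᵀ = Mᵀz: [[219, 31]; [31, 5]]·[α, β]ᵀ = [-485, -67]ᵀ.
Eliminating β: 5·(row 1) − 31·(row 2) gives 134·α = 5·(-485) − 31·(-67) = -348, so α = -174/67.
Then β = ((-67) − 31·(-174/67))/5 = 181/67.

α = -2.60, β = 2.70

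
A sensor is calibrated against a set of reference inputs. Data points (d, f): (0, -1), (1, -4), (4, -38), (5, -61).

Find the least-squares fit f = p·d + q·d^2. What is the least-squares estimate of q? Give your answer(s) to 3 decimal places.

MᵀM·[p, q]ᵀ = Mᵀf reads: 42·p + 190·q = -461;  190·p + 882·q = -2137.
(Σd·d = 42, Σd·d^2 = 190, Σd^2·d^2 = 882, Σd·f = -461, Σd^2·f = -2137.)
Determinant 42·882 − 190² = 944.
p = ((-461)·882 − 190·(-2137))/944 = -143/236; q = (42·(-2137) − 190·(-461))/944 = -541/236.

q = -2.292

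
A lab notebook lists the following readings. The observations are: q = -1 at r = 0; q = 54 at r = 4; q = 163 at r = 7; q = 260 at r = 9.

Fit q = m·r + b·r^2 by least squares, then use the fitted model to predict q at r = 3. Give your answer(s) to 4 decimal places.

From the data, Σr·r = 146, Σr·r^2 = 1136, Σr^2·r^2 = 9218.
For Xᵀq: Σr·q = 3697, Σr^2·q = 29911.
Eliminating b: 9218·(row 1) − 1136·(row 2) gives 55332·m = 9218·3697 − 1136·29911 = 100050, so m = 575/318.
Then b = (29911 − 1136·(575/318))/9218 = 961/318.
At r = 3: q̂ = (575/318)·(3) + (961/318)·(9) = 1729/53.

q̂ = 32.6226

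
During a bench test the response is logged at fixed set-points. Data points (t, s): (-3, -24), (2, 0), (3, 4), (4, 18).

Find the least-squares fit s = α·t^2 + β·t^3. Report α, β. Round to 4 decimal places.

From the data, Σt^2·t^2 = 434, Σt^2·t^3 = 1056, Σt^3·t^3 = 5618.
And Σt^2·s = 108, Σt^3·s = 1908.
det = 434·5618 − 1056² = 1323076.
α = (108·5618 − 1056·1908)/1323076 = -352026/330769; β = (434·1908 − 1056·108)/1323076 = 178506/330769.

α = -1.0643, β = 0.5397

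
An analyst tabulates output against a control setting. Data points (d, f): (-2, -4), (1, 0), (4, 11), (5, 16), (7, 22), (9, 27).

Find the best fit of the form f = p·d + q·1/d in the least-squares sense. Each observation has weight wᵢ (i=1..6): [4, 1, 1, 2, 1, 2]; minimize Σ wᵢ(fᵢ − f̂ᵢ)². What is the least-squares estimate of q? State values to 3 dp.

Compute the Gram sums: Σwᵢ·d·d = 294, Σwᵢ·d·1/d = 11, Σwᵢ·1/d·1/d = 3473033/1587600.
And Σwᵢ·d·f = 876, Σwᵢ·1/d·f = 3681/140.
Normal equations: [[294, 11]; [11, 3473033/1587600]]·[p, q]ᵀ = [876, 3681/140]ᵀ.
det = 294·(3473033/1587600) − 11² = 2819633/5400.
p = (876·(3473033/1587600) − 11·(3681/140))/(2819633/5400) = 430534828/138162017; q = (294·(3681/140) − 11·876)/(2819633/5400) = -10291860/2819633.

q = -3.650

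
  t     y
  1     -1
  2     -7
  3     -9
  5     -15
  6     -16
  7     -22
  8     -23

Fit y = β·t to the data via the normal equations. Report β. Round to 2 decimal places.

β = -2.93

XᵀX·[β]ᵀ = Xᵀy reads: 188·β = -551.
(Σt·t = 188, Σt·y = -551.)
Hence β = -551 / 188 ≈ -2.93085.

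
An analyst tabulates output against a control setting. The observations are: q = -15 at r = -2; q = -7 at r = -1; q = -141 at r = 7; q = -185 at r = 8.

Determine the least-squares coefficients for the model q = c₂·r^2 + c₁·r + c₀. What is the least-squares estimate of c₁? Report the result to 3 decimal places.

c₁ = 0.431

The normal system AᵀA·[c₂, c₁, c₀]ᵀ = Aᵀq is [[6514, 846, 118]; [846, 118, 12]; [118, 12, 4]]·[c₂, c₁, c₀]ᵀ = [-18816, -2430, -348]ᵀ.
Inverting the 3×3 Gram matrix, [c₂, c₁, c₀]ᵀ = [-26/9, 53/123, -1133/369]ᵀ.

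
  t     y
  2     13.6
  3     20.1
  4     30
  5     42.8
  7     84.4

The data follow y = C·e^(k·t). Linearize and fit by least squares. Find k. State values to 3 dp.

Let Y = ln y. Fitting Y = k·t + ln C by least squares:
Σt = 21.0000, Σ(t)² = 103.0000, Σln y = 17.2041, Σt·ln y = 77.6588.
Normal system: [[103.0000, 21.0000]; [21.0000, 5]]·[k, ln C]ᵀ = [77.6588, 17.2041]ᵀ.
Δ = 103.0000·5 − (21.0000)² = 74.0000; k = (77.6588·5 − 21.0000·17.2041)/74.0000 = 0.36497, ln C = (103.0000·17.2041 − 21.0000·77.6588)/74.0000 = 1.90794.

k = 0.365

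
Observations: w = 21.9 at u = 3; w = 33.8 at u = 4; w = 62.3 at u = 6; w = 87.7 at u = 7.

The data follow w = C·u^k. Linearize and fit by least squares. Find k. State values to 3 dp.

With ln wᵢ as the transformed response and ln uᵢ as the regressor:
Σln u = 6.2226, Σ(ln u)² = 10.1257, Σln w = 15.2128, Σln u·ln w = 24.3806.
Equations: 10.1257·k + 6.2226·ln C = 24.3806;  6.2226·k + 4·ln C = 15.2128.
Slope k = (n·Σln u·ln w − Σln u·Σln w)/(n·Σ(ln u)² − (Σln u)²) = (4·24.3806 − 6.2226·15.2128)/1.7825 = 1.60414; ln C = (Σln w − k·Σln u)/n = 1.30774.

k = 1.604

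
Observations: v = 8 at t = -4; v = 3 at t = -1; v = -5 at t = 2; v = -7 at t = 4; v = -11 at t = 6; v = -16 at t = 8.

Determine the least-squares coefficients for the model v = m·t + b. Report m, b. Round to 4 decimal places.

m = -1.9799, b = 0.2831

Normal-equation sums: Σt·t = 137, Σt = 15, Σ1 = 6.
Right-hand side: Σt·v = -267, Σv = -28.
So MᵀM·[m, b]ᵀ = Mᵀv: [[137, 15]; [15, 6]]·[m, b]ᵀ = [-267, -28]ᵀ.
Determinant 137·6 − 15² = 597.
m = ((-267)·6 − 15·(-28))/597 = -394/199; b = (137·(-28) − 15·(-267))/597 = 169/597.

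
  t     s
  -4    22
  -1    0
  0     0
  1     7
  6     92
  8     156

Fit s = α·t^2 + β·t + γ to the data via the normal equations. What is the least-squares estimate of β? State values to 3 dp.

β = 2.946

Entries of AᵀA: Σt^2·t^2 = 5650, Σt^2·t = 664, Σt^2 = 118, Σt·t = 118, Σt = 10, Σ1 = 6.
Right-hand side: Σt^2·s = 13655, Σt·s = 1719, Σs = 277.
Solving the 3×3 system (Gaussian elimination) gives α = 183062/89229, β = 262891/89229, γ = 89/98.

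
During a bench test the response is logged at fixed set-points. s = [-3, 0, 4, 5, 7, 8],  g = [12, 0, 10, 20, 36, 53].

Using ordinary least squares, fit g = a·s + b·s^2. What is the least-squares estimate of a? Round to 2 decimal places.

a = -1.14

Compute the Gram sums: Σs·s = 163, Σs·s^2 = 1017, Σs^2·s^2 = 7459.
For Aᵀg: Σs·g = 780, Σs^2·g = 5924.
Eliminating b: 7459·(row 1) − 1017·(row 2) gives 181528·a = 7459·780 − 1017·5924 = -206688, so a = -25836/22691.
Then b = (5924 − 1017·(-25836/22691))/7459 = 21544/22691.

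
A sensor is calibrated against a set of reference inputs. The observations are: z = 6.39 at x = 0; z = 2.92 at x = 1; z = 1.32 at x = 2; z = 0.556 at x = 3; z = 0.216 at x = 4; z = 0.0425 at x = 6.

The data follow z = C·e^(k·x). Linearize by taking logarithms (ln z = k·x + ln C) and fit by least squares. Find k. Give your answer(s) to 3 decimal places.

Let Y = ln z. Fitting Y = k·x + ln C by least squares:
XᵀX = [[66.0000, 16.0000]; [16.0000, 6]], rhs = [-25.2135, -2.0738]ᵀ  (here Σx = 16.0000, Σ(x)² = 66.0000, Σln z = -2.0738, Σx·ln z = -25.2135).
Solving (det = 140.0000): k = -0.84358, ln C = 1.90391.

k = -0.844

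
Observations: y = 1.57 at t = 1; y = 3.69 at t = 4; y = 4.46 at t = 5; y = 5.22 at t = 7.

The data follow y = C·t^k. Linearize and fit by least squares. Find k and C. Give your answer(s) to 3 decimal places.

Linearized form: ln y = k·ln t + ln C. From the 4 transformed points,
Σln t = 4.9416, Σ(ln t)² = 8.2987, Σln y = 4.9043, Σln t·ln y = 7.4319.
Normal system: [[8.2987, 4.9416]; [4.9416, 4]]·[k, ln C]ᵀ = [7.4319, 4.9043]ᵀ.
Solving (det = 8.7748): k = 0.62591, ln C = 0.45283, so C = exp(0.45283) = 1.57276.

k = 0.626, C = 1.573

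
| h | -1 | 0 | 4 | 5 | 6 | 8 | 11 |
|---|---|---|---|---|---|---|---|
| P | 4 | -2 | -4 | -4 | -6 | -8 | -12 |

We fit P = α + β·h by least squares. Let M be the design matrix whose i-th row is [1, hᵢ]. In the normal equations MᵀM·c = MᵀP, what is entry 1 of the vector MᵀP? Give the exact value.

Entry 1 ↔ basis 1, so (MᵀP)_{1} = Σᵢ Pᵢ = (1)·(4) + (1)·(-2) + (1)·(-4) + (1)·(-4) + (1)·(-6) + (1)·(-8) + (1)·(-12) = -32.

-32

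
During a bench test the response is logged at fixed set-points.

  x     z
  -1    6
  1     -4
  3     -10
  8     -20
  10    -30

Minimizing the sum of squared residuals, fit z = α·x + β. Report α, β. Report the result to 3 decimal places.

α = -2.954, β = 0.806

Forming AᵀA = [[175, 21]; [21, 5]] and Aᵀz = [-500, -58]ᵀ gives AᵀA·[α, β]ᵀ = Aᵀz.
Eliminating β: 5·(row 1) − 21·(row 2) gives 434·α = 5·(-500) − 21·(-58) = -1282, so α = -641/217.
Then β = ((-58) − 21·(-641/217))/5 = 25/31.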